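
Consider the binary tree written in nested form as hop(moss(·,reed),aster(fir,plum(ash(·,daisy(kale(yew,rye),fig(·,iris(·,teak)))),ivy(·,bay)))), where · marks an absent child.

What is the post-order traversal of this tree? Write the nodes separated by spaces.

Post-order visits the left subtree, then the right subtree, then the node.
At hop: go left to moss.
  At moss: no left child.
  At moss: go right to reed.
    reed is a leaf — visit reed.
  Visit moss.
At hop: go right to aster.
  At aster: go left to fir.
    fir is a leaf — visit fir.
  At aster: go right to plum.
    At plum: go left to ash.
      At ash: no left child.
      At ash: go right to daisy.
        At daisy: go left to kale.
          At kale: go left to yew.
            yew is a leaf — visit yew.
          At kale: go right to rye.
            rye is a leaf — visit rye.
          Visit kale.
        At daisy: go right to fig.
          At fig: no left child.
          At fig: go right to iris.
            At iris: no left child.
            At iris: go right to teak.
              teak is a leaf — visit teak.
            Visit iris.
          Visit fig.
        Visit daisy.
      Visit ash.
    At plum: go right to ivy.
      At ivy: no left child.
      At ivy: go right to bay.
        bay is a leaf — visit bay.
      Visit ivy.
    Visit plum.
  Visit aster.
Visit hop.

reed moss fir yew rye kale teak iris fig daisy ash bay ivy plum aster hop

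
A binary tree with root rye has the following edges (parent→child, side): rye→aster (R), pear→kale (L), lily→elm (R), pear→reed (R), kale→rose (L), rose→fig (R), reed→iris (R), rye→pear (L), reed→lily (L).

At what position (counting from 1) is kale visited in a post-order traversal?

Post-order visits the left subtree, then the right subtree, then the node.
At rye: go left to pear.
  At pear: go left to kale.
    At kale: go left to rose.
      At rose: no left child.
      At rose: go right to fig.
        fig is a leaf — visit fig.
      Visit rose.
    At kale: no right child.
    Visit kale.
  At pear: go right to reed.
    At reed: go left to lily.
      At lily: no left child.
      At lily: go right to elm.
        elm is a leaf — visit elm.
      Visit lily.
    At reed: go right to iris.
      iris is a leaf — visit iris.
    Visit reed.
  Visit pear.
At rye: go right to aster.
  aster is a leaf — visit aster.
Visit rye.
Full post-order sequence: fig, rose, kale, elm, lily, iris, reed, pear, aster, rye.

3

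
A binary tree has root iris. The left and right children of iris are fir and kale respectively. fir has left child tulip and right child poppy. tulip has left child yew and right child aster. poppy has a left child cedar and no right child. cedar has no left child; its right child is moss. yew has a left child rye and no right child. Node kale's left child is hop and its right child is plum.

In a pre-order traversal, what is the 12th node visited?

Pre-order visits the node, then its left subtree, then its right subtree.
Visit iris.
At iris: go left to fir.
  Visit fir.
  At fir: go left to tulip.
    Visit tulip.
    At tulip: go left to yew.
      Visit yew.
      At yew: go left to rye.
        rye is a leaf — visit rye.
      At yew: no right child.
    At tulip: go right to aster.
      aster is a leaf — visit aster.
  At fir: go right to poppy.
    Visit poppy.
    At poppy: go left to cedar.
      Visit cedar.
      At cedar: no left child.
      At cedar: go right to moss.
        moss is a leaf — visit moss.
    At poppy: no right child.
At iris: go right to kale.
  Visit kale.
  At kale: go left to hop.
    hop is a leaf — visit hop.
  At kale: go right to plum.
    plum is a leaf — visit plum.
Full pre-order sequence: iris, fir, tulip, yew, rye, aster, poppy, cedar, moss, kale, hop, plum.

plum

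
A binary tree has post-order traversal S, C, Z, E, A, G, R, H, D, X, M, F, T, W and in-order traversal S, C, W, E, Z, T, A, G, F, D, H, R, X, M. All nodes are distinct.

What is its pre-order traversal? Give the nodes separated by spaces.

The last element of post-order is the root; it splits in-order into left and right subtrees.
Root W: left subtree has 2 nodes {S, C}, right has 11 {E, Z, T, A, G, F, D, H, R, X, M}.
  Root C: left subtree has 1 node {S}, right has 0 { }.
  Root T: left subtree has 2 nodes {E, Z}, right has 8 {A, G, F, D, H, R, X, M}.
    Root E: left subtree has 0 nodes { }, right has 1 {Z}.
    Root F: left subtree has 2 nodes {A, G}, right has 5 {D, H, R, X, M}.
      Root G: left subtree has 1 node {A}, right has 0 { }.
      Root M: left subtree has 4 nodes {D, H, R, X}, right has 0 { }.
        Root X: left subtree has 3 nodes {D, H, R}, right has 0 { }.
          Root D: left subtree has 0 nodes { }, right has 2 {H, R}.
            Root H: left subtree has 0 nodes { }, right has 1 {R}.

W C S T E Z F G A M X D H R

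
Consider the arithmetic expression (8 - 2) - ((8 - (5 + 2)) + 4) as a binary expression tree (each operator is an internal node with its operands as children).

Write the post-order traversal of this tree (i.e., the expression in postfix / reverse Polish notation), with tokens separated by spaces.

Post-order on an expression tree gives postfix notation: for each operator, emit left operand, right operand, then the operator.

8 2 - 8 5 2 + - 4 + -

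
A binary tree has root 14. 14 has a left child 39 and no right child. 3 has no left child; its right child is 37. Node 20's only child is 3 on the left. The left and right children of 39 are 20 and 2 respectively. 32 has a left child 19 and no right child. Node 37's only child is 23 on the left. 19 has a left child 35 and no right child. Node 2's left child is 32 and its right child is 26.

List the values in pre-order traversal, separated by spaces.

14 39 20 3 37 23 2 32 19 35 26

Pre-order visits the node, then its left subtree, then its right subtree.
Visit 14.
At 14: go left to 39.
  Visit 39.
  At 39: go left to 20.
    Visit 20.
    At 20: go left to 3.
      Visit 3.
      At 3: no left child.
      At 3: go right to 37.
        Visit 37.
        At 37: go left to 23.
          23 is a leaf — visit 23.
        At 37: no right child.
    At 20: no right child.
  At 39: go right to 2.
    Visit 2.
    At 2: go left to 32.
      Visit 32.
      At 32: go left to 19.
        Visit 19.
        At 19: go left to 35.
          35 is a leaf — visit 35.
        At 19: no right child.
      At 32: no right child.
    At 2: go right to 26.
      26 is a leaf — visit 26.
At 14: no right child.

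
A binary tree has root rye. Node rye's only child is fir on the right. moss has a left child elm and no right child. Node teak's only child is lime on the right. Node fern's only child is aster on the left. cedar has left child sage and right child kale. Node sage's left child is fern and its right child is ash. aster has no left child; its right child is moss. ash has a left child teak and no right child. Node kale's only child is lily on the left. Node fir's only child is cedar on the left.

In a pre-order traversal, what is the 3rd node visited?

cedar

Pre-order visits the node, then its left subtree, then its right subtree.
Visit rye.
At rye: no left child.
At rye: go right to fir.
  Visit fir.
  At fir: go left to cedar.
    Visit cedar.
    At cedar: go left to sage.
      Visit sage.
      At sage: go left to fern.
        Visit fern.
        At fern: go left to aster.
          Visit aster.
          At aster: no left child.
          At aster: go right to moss.
            Visit moss.
            At moss: go left to elm.
              elm is a leaf — visit elm.
            At moss: no right child.
        At fern: no right child.
      At sage: go right to ash.
        Visit ash.
        At ash: go left to teak.
          Visit teak.
          At teak: no left child.
          At teak: go right to lime.
            lime is a leaf — visit lime.
        At ash: no right child.
    At cedar: go right to kale.
      Visit kale.
      At kale: go left to lily.
        lily is a leaf — visit lily.
      At kale: no right child.
  At fir: no right child.
Full pre-order sequence: rye, fir, cedar, sage, fern, aster, moss, elm, ash, teak, lime, kale, lily.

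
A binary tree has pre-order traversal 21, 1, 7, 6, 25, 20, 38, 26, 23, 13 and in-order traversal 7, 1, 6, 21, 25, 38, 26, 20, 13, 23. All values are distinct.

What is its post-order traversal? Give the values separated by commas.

The first element of pre-order is the root; it splits in-order into left and right subtrees.
Root 21: left subtree has 3 nodes {7, 1, 6}, right has 6 {25, 38, 26, 20, 13, 23}.
  Root 1: left subtree has 1 node {7}, right has 1 {6}.
  Root 25: left subtree has 0 nodes { }, right has 5 {38, 26, 20, 13, 23}.
    Root 20: left subtree has 2 nodes {38, 26}, right has 2 {13, 23}.
      Root 38: left subtree has 0 nodes { }, right has 1 {26}.
      Root 23: left subtree has 1 node {13}, right has 0 { }.

7, 6, 1, 26, 38, 13, 23, 20, 25, 21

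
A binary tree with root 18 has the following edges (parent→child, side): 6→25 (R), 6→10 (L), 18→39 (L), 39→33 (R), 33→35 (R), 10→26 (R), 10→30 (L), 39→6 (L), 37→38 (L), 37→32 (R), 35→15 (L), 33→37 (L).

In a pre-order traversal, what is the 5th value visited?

30

Pre-order visits the node, then its left subtree, then its right subtree.
Visit 18.
At 18: go left to 39.
  Visit 39.
  At 39: go left to 6.
    Visit 6.
    At 6: go left to 10.
      Visit 10.
      At 10: go left to 30.
        30 is a leaf — visit 30.
      At 10: go right to 26.
        26 is a leaf — visit 26.
    At 6: go right to 25.
      25 is a leaf — visit 25.
  At 39: go right to 33.
    Visit 33.
    At 33: go left to 37.
      Visit 37.
      At 37: go left to 38.
        38 is a leaf — visit 38.
      At 37: go right to 32.
        32 is a leaf — visit 32.
    At 33: go right to 35.
      Visit 35.
      At 35: go left to 15.
        15 is a leaf — visit 15.
      At 35: no right child.
At 18: no right child.
Full pre-order sequence: 18, 39, 6, 10, 30, 26, 25, 33, 37, 38, 32, 35, 15.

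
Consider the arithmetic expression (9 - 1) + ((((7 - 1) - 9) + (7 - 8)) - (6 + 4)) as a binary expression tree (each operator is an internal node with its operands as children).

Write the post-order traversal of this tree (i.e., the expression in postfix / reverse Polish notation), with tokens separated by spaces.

Post-order on an expression tree gives postfix notation: for each operator, emit left operand, right operand, then the operator.

9 1 - 7 1 - 9 - 7 8 - + 6 4 + - +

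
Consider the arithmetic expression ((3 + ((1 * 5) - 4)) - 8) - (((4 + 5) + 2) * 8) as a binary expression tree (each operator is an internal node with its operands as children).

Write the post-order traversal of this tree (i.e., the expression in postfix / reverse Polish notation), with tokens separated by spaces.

3 1 5 * 4 - + 8 - 4 5 + 2 + 8 * -

Post-order on an expression tree gives postfix notation: for each operator, emit left operand, right operand, then the operator.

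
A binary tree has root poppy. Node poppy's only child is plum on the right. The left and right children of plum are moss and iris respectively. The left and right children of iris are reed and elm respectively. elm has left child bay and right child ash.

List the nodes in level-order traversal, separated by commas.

Level-order visits nodes level by level from the root, left to right within each level.
Level 0: poppy
Level 1: plum
Level 2: moss, iris
Level 3: reed, elm
Level 4: bay, ash

poppy, plum, moss, iris, reed, elm, bay, ash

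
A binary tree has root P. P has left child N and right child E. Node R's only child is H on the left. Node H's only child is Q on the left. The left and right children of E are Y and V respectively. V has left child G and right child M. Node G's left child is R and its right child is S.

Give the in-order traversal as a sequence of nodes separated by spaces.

In-order visits the left subtree, then the node, then the right subtree.
At P: go left to N.
  N is a leaf — visit N.
Visit P.
At P: go right to E.
  At E: go left to Y.
    Y is a leaf — visit Y.
  Visit E.
  At E: go right to V.
    At V: go left to G.
      At G: go left to R.
        At R: go left to H.
          At H: go left to Q.
            Q is a leaf — visit Q.
          Visit H.
          At H: no right child.
        Visit R.
        At R: no right child.
      Visit G.
      At G: go right to S.
        S is a leaf — visit S.
    Visit V.
    At V: go right to M.
      M is a leaf — visit M.

N P Y E Q H R G S V M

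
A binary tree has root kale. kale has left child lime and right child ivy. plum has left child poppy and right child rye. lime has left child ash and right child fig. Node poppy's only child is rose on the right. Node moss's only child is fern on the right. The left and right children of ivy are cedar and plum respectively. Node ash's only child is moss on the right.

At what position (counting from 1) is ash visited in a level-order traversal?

4

Level-order visits nodes level by level from the root, left to right within each level.
Level 0: kale
Level 1: lime, ivy
Level 2: ash, fig, cedar, plum
Level 3: moss, poppy, rye
Level 4: fern, rose
Full level-order sequence: kale, lime, ivy, ash, fig, cedar, plum, moss, poppy, rye, fern, rose.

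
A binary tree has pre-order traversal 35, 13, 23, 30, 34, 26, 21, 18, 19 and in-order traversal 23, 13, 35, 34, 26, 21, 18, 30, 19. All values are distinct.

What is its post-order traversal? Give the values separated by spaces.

The first element of pre-order is the root; it splits in-order into left and right subtrees.
Root 35: left subtree has 2 nodes {23, 13}, right has 6 {34, 26, 21, 18, 30, 19}.
  Root 13: left subtree has 1 node {23}, right has 0 { }.
  Root 30: left subtree has 4 nodes {34, 26, 21, 18}, right has 1 {19}.
    Root 34: left subtree has 0 nodes { }, right has 3 {26, 21, 18}.
      Root 26: left subtree has 0 nodes { }, right has 2 {21, 18}.
        Root 21: left subtree has 0 nodes { }, right has 1 {18}.

23 13 18 21 26 34 19 30 35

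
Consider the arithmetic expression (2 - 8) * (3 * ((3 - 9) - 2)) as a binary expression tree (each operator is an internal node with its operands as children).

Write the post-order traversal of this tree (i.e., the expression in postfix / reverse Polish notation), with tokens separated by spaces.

2 8 - 3 3 9 - 2 - * *

Post-order on an expression tree gives postfix notation: for each operator, emit left operand, right operand, then the operator.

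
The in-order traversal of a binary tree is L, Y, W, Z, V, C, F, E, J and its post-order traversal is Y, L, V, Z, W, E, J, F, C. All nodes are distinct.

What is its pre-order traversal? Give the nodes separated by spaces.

The last element of post-order is the root; it splits in-order into left and right subtrees.
Root C: left subtree has 5 nodes {L, Y, W, Z, V}, right has 3 {F, E, J}.
  Root W: left subtree has 2 nodes {L, Y}, right has 2 {Z, V}.
    Root L: left subtree has 0 nodes { }, right has 1 {Y}.
    Root Z: left subtree has 0 nodes { }, right has 1 {V}.
  Root F: left subtree has 0 nodes { }, right has 2 {E, J}.
    Root J: left subtree has 1 node {E}, right has 0 { }.

C W L Y Z V F J E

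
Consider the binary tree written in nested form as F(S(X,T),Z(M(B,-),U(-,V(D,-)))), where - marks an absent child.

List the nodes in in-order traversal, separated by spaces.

X S T F B M Z U D V

In-order visits the left subtree, then the node, then the right subtree.
At F: go left to S.
  At S: go left to X.
    X is a leaf — visit X.
  Visit S.
  At S: go right to T.
    T is a leaf — visit T.
Visit F.
At F: go right to Z.
  At Z: go left to M.
    At M: go left to B.
      B is a leaf — visit B.
    Visit M.
    At M: no right child.
  Visit Z.
  At Z: go right to U.
    At U: no left child.
    Visit U.
    At U: go right to V.
      At V: go left to D.
        D is a leaf — visit D.
      Visit V.
      At V: no right child.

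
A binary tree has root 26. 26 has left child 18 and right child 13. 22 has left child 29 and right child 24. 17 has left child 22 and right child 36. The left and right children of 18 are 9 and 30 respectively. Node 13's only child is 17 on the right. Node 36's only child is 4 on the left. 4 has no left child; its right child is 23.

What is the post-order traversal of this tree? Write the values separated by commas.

Post-order visits the left subtree, then the right subtree, then the node.
At 26: go left to 18.
  At 18: go left to 9.
    9 is a leaf — visit 9.
  At 18: go right to 30.
    30 is a leaf — visit 30.
  Visit 18.
At 26: go right to 13.
  At 13: no left child.
  At 13: go right to 17.
    At 17: go left to 22.
      At 22: go left to 29.
        29 is a leaf — visit 29.
      At 22: go right to 24.
        24 is a leaf — visit 24.
      Visit 22.
    At 17: go right to 36.
      At 36: go left to 4.
        At 4: no left child.
        At 4: go right to 23.
          23 is a leaf — visit 23.
        Visit 4.
      At 36: no right child.
      Visit 36.
    Visit 17.
  Visit 13.
Visit 26.

9, 30, 18, 29, 24, 22, 23, 4, 36, 17, 13, 26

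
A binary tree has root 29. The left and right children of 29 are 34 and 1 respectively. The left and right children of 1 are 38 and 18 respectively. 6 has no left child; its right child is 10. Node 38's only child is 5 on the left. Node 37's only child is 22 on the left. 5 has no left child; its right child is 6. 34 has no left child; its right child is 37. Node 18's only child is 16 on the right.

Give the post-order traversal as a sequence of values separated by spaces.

22 37 34 10 6 5 38 16 18 1 29

Post-order visits the left subtree, then the right subtree, then the node.
At 29: go left to 34.
  At 34: no left child.
  At 34: go right to 37.
    At 37: go left to 22.
      22 is a leaf — visit 22.
    At 37: no right child.
    Visit 37.
  Visit 34.
At 29: go right to 1.
  At 1: go left to 38.
    At 38: go left to 5.
      At 5: no left child.
      At 5: go right to 6.
        At 6: no left child.
        At 6: go right to 10.
          10 is a leaf — visit 10.
        Visit 6.
      Visit 5.
    At 38: no right child.
    Visit 38.
  At 1: go right to 18.
    At 18: no left child.
    At 18: go right to 16.
      16 is a leaf — visit 16.
    Visit 18.
  Visit 1.
Visit 29.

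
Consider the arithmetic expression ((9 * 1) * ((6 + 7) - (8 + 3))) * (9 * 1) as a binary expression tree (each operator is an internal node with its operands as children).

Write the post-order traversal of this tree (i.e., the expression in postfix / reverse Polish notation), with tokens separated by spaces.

Post-order on an expression tree gives postfix notation: for each operator, emit left operand, right operand, then the operator.

9 1 * 6 7 + 8 3 + - * 9 1 * *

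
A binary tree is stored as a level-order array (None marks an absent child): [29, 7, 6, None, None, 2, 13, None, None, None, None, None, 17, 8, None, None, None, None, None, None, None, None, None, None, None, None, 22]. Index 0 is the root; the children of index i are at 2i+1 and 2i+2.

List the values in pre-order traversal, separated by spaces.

Pre-order visits the node, then its left subtree, then its right subtree.
Visit 29.
At 29: go left to 7.
  7 is a leaf — visit 7.
At 29: go right to 6.
  Visit 6.
  At 6: go left to 2.
    Visit 2.
    At 2: no left child.
    At 2: go right to 17.
      Visit 17.
      At 17: no left child.
      At 17: go right to 22.
        22 is a leaf — visit 22.
  At 6: go right to 13.
    Visit 13.
    At 13: go left to 8.
      8 is a leaf — visit 8.
    At 13: no right child.

29 7 6 2 17 22 13 8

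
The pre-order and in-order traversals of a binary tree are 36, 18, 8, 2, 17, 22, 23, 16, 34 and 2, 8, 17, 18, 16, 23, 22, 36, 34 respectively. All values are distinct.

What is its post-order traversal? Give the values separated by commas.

The first element of pre-order is the root; it splits in-order into left and right subtrees.
Root 36: left subtree has 7 nodes {2, 8, 17, 18, 16, 23, 22}, right has 1 {34}.
  Root 18: left subtree has 3 nodes {2, 8, 17}, right has 3 {16, 23, 22}.
    Root 8: left subtree has 1 node {2}, right has 1 {17}.
    Root 22: left subtree has 2 nodes {16, 23}, right has 0 { }.
      Root 23: left subtree has 1 node {16}, right has 0 { }.

2, 17, 8, 16, 23, 22, 18, 34, 36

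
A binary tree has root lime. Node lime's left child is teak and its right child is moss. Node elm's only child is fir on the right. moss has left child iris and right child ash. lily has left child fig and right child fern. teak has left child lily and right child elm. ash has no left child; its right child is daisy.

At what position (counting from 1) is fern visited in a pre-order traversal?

5

Pre-order visits the node, then its left subtree, then its right subtree.
Visit lime.
At lime: go left to teak.
  Visit teak.
  At teak: go left to lily.
    Visit lily.
    At lily: go left to fig.
      fig is a leaf — visit fig.
    At lily: go right to fern.
      fern is a leaf — visit fern.
  At teak: go right to elm.
    Visit elm.
    At elm: no left child.
    At elm: go right to fir.
      fir is a leaf — visit fir.
At lime: go right to moss.
  Visit moss.
  At moss: go left to iris.
    iris is a leaf — visit iris.
  At moss: go right to ash.
    Visit ash.
    At ash: no left child.
    At ash: go right to daisy.
      daisy is a leaf — visit daisy.
Full pre-order sequence: lime, teak, lily, fig, fern, elm, fir, moss, iris, ash, daisy.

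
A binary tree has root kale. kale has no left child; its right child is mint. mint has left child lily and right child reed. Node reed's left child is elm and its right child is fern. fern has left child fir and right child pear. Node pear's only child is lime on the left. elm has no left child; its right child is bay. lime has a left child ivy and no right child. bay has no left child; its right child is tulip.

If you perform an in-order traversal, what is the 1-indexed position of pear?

12

In-order visits the left subtree, then the node, then the right subtree.
At kale: no left child.
Visit kale.
At kale: go right to mint.
  At mint: go left to lily.
    lily is a leaf — visit lily.
  Visit mint.
  At mint: go right to reed.
    At reed: go left to elm.
      At elm: no left child.
      Visit elm.
      At elm: go right to bay.
        At bay: no left child.
        Visit bay.
        At bay: go right to tulip.
          tulip is a leaf — visit tulip.
    Visit reed.
    At reed: go right to fern.
      At fern: go left to fir.
        fir is a leaf — visit fir.
      Visit fern.
      At fern: go right to pear.
        At pear: go left to lime.
          At lime: go left to ivy.
            ivy is a leaf — visit ivy.
          Visit lime.
          At lime: no right child.
        Visit pear.
        At pear: no right child.
Full in-order sequence: kale, lily, mint, elm, bay, tulip, reed, fir, fern, ivy, lime, pear.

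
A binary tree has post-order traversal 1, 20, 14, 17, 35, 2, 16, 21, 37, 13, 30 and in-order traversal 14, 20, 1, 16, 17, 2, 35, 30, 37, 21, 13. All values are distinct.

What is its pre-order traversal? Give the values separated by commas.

30, 16, 14, 20, 1, 2, 17, 35, 13, 37, 21

The last element of post-order is the root; it splits in-order into left and right subtrees.
Root 30: left subtree has 7 nodes {14, 20, 1, 16, 17, 2, 35}, right has 3 {37, 21, 13}.
  Root 16: left subtree has 3 nodes {14, 20, 1}, right has 3 {17, 2, 35}.
    Root 14: left subtree has 0 nodes { }, right has 2 {20, 1}.
      Root 20: left subtree has 0 nodes { }, right has 1 {1}.
    Root 2: left subtree has 1 node {17}, right has 1 {35}.
  Root 13: left subtree has 2 nodes {37, 21}, right has 0 { }.
    Root 37: left subtree has 0 nodes { }, right has 1 {21}.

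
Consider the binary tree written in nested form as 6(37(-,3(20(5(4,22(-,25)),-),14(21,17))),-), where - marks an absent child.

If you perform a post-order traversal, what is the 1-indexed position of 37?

10

Post-order visits the left subtree, then the right subtree, then the node.
At 6: go left to 37.
  At 37: no left child.
  At 37: go right to 3.
    At 3: go left to 20.
      At 20: go left to 5.
        At 5: go left to 4.
          4 is a leaf — visit 4.
        At 5: go right to 22.
          At 22: no left child.
          At 22: go right to 25.
            25 is a leaf — visit 25.
          Visit 22.
        Visit 5.
      At 20: no right child.
      Visit 20.
    At 3: go right to 14.
      At 14: go left to 21.
        21 is a leaf — visit 21.
      At 14: go right to 17.
        17 is a leaf — visit 17.
      Visit 14.
    Visit 3.
  Visit 37.
At 6: no right child.
Visit 6.
Full post-order sequence: 4, 25, 22, 5, 20, 21, 17, 14, 3, 37, 6.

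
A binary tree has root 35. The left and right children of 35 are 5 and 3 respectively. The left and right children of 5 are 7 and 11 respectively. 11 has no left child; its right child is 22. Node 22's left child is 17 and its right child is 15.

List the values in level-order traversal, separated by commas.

35, 5, 3, 7, 11, 22, 17, 15

Level-order visits nodes level by level from the root, left to right within each level.
Level 0: 35
Level 1: 5, 3
Level 2: 7, 11
Level 3: 22
Level 4: 17, 15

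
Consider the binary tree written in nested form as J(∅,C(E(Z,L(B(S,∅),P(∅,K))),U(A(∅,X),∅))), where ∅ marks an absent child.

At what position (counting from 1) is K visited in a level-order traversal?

Level-order visits nodes level by level from the root, left to right within each level.
Level 0: J
Level 1: C
Level 2: E, U
Level 3: Z, L, A
Level 4: B, P, X
Level 5: S, K
Full level-order sequence: J, C, E, U, Z, L, A, B, P, X, S, K.

12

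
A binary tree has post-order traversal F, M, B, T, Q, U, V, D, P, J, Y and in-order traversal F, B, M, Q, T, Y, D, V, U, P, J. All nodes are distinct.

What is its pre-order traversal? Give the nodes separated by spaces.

Y Q B F M T J P D V U

The last element of post-order is the root; it splits in-order into left and right subtrees.
Root Y: left subtree has 5 nodes {F, B, M, Q, T}, right has 5 {D, V, U, P, J}.
  Root Q: left subtree has 3 nodes {F, B, M}, right has 1 {T}.
    Root B: left subtree has 1 node {F}, right has 1 {M}.
  Root J: left subtree has 4 nodes {D, V, U, P}, right has 0 { }.
    Root P: left subtree has 3 nodes {D, V, U}, right has 0 { }.
      Root D: left subtree has 0 nodes { }, right has 2 {V, U}.
        Root V: left subtree has 0 nodes { }, right has 1 {U}.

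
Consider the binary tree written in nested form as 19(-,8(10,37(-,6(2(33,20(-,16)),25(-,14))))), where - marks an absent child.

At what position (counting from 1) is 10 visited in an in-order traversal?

2

In-order visits the left subtree, then the node, then the right subtree.
At 19: no left child.
Visit 19.
At 19: go right to 8.
  At 8: go left to 10.
    10 is a leaf — visit 10.
  Visit 8.
  At 8: go right to 37.
    At 37: no left child.
    Visit 37.
    At 37: go right to 6.
      At 6: go left to 2.
        At 2: go left to 33.
          33 is a leaf — visit 33.
        Visit 2.
        At 2: go right to 20.
          At 20: no left child.
          Visit 20.
          At 20: go right to 16.
            16 is a leaf — visit 16.
      Visit 6.
      At 6: go right to 25.
        At 25: no left child.
        Visit 25.
        At 25: go right to 14.
          14 is a leaf — visit 14.
Full in-order sequence: 19, 10, 8, 37, 33, 2, 20, 16, 6, 25, 14.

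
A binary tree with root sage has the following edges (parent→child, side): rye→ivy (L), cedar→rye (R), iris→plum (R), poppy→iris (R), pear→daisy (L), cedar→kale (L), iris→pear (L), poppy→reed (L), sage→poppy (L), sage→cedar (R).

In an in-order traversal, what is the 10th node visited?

In-order visits the left subtree, then the node, then the right subtree.
At sage: go left to poppy.
  At poppy: go left to reed.
    reed is a leaf — visit reed.
  Visit poppy.
  At poppy: go right to iris.
    At iris: go left to pear.
      At pear: go left to daisy.
        daisy is a leaf — visit daisy.
      Visit pear.
      At pear: no right child.
    Visit iris.
    At iris: go right to plum.
      plum is a leaf — visit plum.
Visit sage.
At sage: go right to cedar.
  At cedar: go left to kale.
    kale is a leaf — visit kale.
  Visit cedar.
  At cedar: go right to rye.
    At rye: go left to ivy.
      ivy is a leaf — visit ivy.
    Visit rye.
    At rye: no right child.
Full in-order sequence: reed, poppy, daisy, pear, iris, plum, sage, kale, cedar, ivy, rye.

ivy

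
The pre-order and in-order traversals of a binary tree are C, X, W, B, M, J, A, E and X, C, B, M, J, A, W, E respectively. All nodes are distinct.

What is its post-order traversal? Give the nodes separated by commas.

X, A, J, M, B, E, W, C

The first element of pre-order is the root; it splits in-order into left and right subtrees.
Root C: left subtree has 1 node {X}, right has 6 {B, M, J, A, W, E}.
  Root W: left subtree has 4 nodes {B, M, J, A}, right has 1 {E}.
    Root B: left subtree has 0 nodes { }, right has 3 {M, J, A}.
      Root M: left subtree has 0 nodes { }, right has 2 {J, A}.
        Root J: left subtree has 0 nodes { }, right has 1 {A}.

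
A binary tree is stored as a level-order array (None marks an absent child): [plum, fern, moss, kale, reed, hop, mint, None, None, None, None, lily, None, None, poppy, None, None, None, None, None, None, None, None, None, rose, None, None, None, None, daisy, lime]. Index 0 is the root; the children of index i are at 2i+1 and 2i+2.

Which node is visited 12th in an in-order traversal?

In-order visits the left subtree, then the node, then the right subtree.
At plum: go left to fern.
  At fern: go left to kale.
    kale is a leaf — visit kale.
  Visit fern.
  At fern: go right to reed.
    reed is a leaf — visit reed.
Visit plum.
At plum: go right to moss.
  At moss: go left to hop.
    At hop: go left to lily.
      At lily: no left child.
      Visit lily.
      At lily: go right to rose.
        rose is a leaf — visit rose.
    Visit hop.
    At hop: no right child.
  Visit moss.
  At moss: go right to mint.
    At mint: no left child.
    Visit mint.
    At mint: go right to poppy.
      At poppy: go left to daisy.
        daisy is a leaf — visit daisy.
      Visit poppy.
      At poppy: go right to lime.
        lime is a leaf — visit lime.
Full in-order sequence: kale, fern, reed, plum, lily, rose, hop, moss, mint, daisy, poppy, lime.

lime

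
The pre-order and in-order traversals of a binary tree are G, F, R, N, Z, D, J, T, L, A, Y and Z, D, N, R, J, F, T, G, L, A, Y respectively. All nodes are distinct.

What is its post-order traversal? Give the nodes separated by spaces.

D Z N J R T F Y A L G

The first element of pre-order is the root; it splits in-order into left and right subtrees.
Root G: left subtree has 7 nodes {Z, D, N, R, J, F, T}, right has 3 {L, A, Y}.
  Root F: left subtree has 5 nodes {Z, D, N, R, J}, right has 1 {T}.
    Root R: left subtree has 3 nodes {Z, D, N}, right has 1 {J}.
      Root N: left subtree has 2 nodes {Z, D}, right has 0 { }.
        Root Z: left subtree has 0 nodes { }, right has 1 {D}.
  Root L: left subtree has 0 nodes { }, right has 2 {A, Y}.
    Root A: left subtree has 0 nodes { }, right has 1 {Y}.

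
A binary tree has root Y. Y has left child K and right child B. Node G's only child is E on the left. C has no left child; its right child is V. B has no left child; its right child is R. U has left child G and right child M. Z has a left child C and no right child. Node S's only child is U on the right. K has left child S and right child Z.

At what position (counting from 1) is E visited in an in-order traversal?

2

In-order visits the left subtree, then the node, then the right subtree.
At Y: go left to K.
  At K: go left to S.
    At S: no left child.
    Visit S.
    At S: go right to U.
      At U: go left to G.
        At G: go left to E.
          E is a leaf — visit E.
        Visit G.
        At G: no right child.
      Visit U.
      At U: go right to M.
        M is a leaf — visit M.
  Visit K.
  At K: go right to Z.
    At Z: go left to C.
      At C: no left child.
      Visit C.
      At C: go right to V.
        V is a leaf — visit V.
    Visit Z.
    At Z: no right child.
Visit Y.
At Y: go right to B.
  At B: no left child.
  Visit B.
  At B: go right to R.
    R is a leaf — visit R.
Full in-order sequence: S, E, G, U, M, K, C, V, Z, Y, B, R.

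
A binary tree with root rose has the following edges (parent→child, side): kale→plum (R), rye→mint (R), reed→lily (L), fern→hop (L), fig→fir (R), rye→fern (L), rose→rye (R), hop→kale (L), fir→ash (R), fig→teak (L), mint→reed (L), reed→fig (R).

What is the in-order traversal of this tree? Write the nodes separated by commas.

In-order visits the left subtree, then the node, then the right subtree.
At rose: no left child.
Visit rose.
At rose: go right to rye.
  At rye: go left to fern.
    At fern: go left to hop.
      At hop: go left to kale.
        At kale: no left child.
        Visit kale.
        At kale: go right to plum.
          plum is a leaf — visit plum.
      Visit hop.
      At hop: no right child.
    Visit fern.
    At fern: no right child.
  Visit rye.
  At rye: go right to mint.
    At mint: go left to reed.
      At reed: go left to lily.
        lily is a leaf — visit lily.
      Visit reed.
      At reed: go right to fig.
        At fig: go left to teak.
          teak is a leaf — visit teak.
        Visit fig.
        At fig: go right to fir.
          At fir: no left child.
          Visit fir.
          At fir: go right to ash.
            ash is a leaf — visit ash.
    Visit mint.
    At mint: no right child.

rose, kale, plum, hop, fern, rye, lily, reed, teak, fig, fir, ash, mint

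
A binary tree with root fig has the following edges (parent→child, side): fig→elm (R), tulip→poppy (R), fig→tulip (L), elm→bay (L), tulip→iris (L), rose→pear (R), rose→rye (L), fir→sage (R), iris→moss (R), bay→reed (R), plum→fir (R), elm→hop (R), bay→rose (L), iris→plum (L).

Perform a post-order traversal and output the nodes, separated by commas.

sage, fir, plum, moss, iris, poppy, tulip, rye, pear, rose, reed, bay, hop, elm, fig

Post-order visits the left subtree, then the right subtree, then the node.
At fig: go left to tulip.
  At tulip: go left to iris.
    At iris: go left to plum.
      At plum: no left child.
      At plum: go right to fir.
        At fir: no left child.
        At fir: go right to sage.
          sage is a leaf — visit sage.
        Visit fir.
      Visit plum.
    At iris: go right to moss.
      moss is a leaf — visit moss.
    Visit iris.
  At tulip: go right to poppy.
    poppy is a leaf — visit poppy.
  Visit tulip.
At fig: go right to elm.
  At elm: go left to bay.
    At bay: go left to rose.
      At rose: go left to rye.
        rye is a leaf — visit rye.
      At rose: go right to pear.
        pear is a leaf — visit pear.
      Visit rose.
    At bay: go right to reed.
      reed is a leaf — visit reed.
    Visit bay.
  At elm: go right to hop.
    hop is a leaf — visit hop.
  Visit elm.
Visit fig.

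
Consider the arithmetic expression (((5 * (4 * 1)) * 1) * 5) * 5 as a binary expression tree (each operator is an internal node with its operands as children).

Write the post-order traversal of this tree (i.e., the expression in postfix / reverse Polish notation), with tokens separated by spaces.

Post-order on an expression tree gives postfix notation: for each operator, emit left operand, right operand, then the operator.

5 4 1 * * 1 * 5 * 5 *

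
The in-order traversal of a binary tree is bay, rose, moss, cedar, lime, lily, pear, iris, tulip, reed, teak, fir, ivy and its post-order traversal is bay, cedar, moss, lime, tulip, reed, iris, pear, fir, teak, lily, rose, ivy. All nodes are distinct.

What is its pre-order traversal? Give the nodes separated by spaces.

The last element of post-order is the root; it splits in-order into left and right subtrees.
Root ivy: left subtree has 12 nodes {bay, rose, moss, cedar, lime, lily, pear, iris, tulip, reed, teak, fir}, right has 0 { }.
  Root rose: left subtree has 1 node {bay}, right has 10 {moss, cedar, lime, lily, pear, iris, tulip, reed, teak, fir}.
    Root lily: left subtree has 3 nodes {moss, cedar, lime}, right has 6 {pear, iris, tulip, reed, teak, fir}.
      Root lime: left subtree has 2 nodes {moss, cedar}, right has 0 { }.
        Root moss: left subtree has 0 nodes { }, right has 1 {cedar}.
      Root teak: left subtree has 4 nodes {pear, iris, tulip, reed}, right has 1 {fir}.
        Root pear: left subtree has 0 nodes { }, right has 3 {iris, tulip, reed}.
          Root iris: left subtree has 0 nodes { }, right has 2 {tulip, reed}.
            Root reed: left subtree has 1 node {tulip}, right has 0 { }.

ivy rose bay lily lime moss cedar teak pear iris reed tulip fir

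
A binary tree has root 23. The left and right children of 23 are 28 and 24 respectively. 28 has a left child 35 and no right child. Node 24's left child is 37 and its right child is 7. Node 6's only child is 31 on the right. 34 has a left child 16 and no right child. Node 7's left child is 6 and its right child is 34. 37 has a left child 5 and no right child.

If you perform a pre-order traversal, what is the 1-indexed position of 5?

6

Pre-order visits the node, then its left subtree, then its right subtree.
Visit 23.
At 23: go left to 28.
  Visit 28.
  At 28: go left to 35.
    35 is a leaf — visit 35.
  At 28: no right child.
At 23: go right to 24.
  Visit 24.
  At 24: go left to 37.
    Visit 37.
    At 37: go left to 5.
      5 is a leaf — visit 5.
    At 37: no right child.
  At 24: go right to 7.
    Visit 7.
    At 7: go left to 6.
      Visit 6.
      At 6: no left child.
      At 6: go right to 31.
        31 is a leaf — visit 31.
    At 7: go right to 34.
      Visit 34.
      At 34: go left to 16.
        16 is a leaf — visit 16.
      At 34: no right child.
Full pre-order sequence: 23, 28, 35, 24, 37, 5, 7, 6, 31, 34, 16.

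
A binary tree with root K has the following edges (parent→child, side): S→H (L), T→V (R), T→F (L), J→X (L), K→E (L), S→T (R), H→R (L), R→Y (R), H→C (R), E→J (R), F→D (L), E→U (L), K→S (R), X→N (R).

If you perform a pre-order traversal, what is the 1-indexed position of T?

Pre-order visits the node, then its left subtree, then its right subtree.
Visit K.
At K: go left to E.
  Visit E.
  At E: go left to U.
    U is a leaf — visit U.
  At E: go right to J.
    Visit J.
    At J: go left to X.
      Visit X.
      At X: no left child.
      At X: go right to N.
        N is a leaf — visit N.
    At J: no right child.
At K: go right to S.
  Visit S.
  At S: go left to H.
    Visit H.
    At H: go left to R.
      Visit R.
      At R: no left child.
      At R: go right to Y.
        Y is a leaf — visit Y.
    At H: go right to C.
      C is a leaf — visit C.
  At S: go right to T.
    Visit T.
    At T: go left to F.
      Visit F.
      At F: go left to D.
        D is a leaf — visit D.
      At F: no right child.
    At T: go right to V.
      V is a leaf — visit V.
Full pre-order sequence: K, E, U, J, X, N, S, H, R, Y, C, T, F, D, V.

12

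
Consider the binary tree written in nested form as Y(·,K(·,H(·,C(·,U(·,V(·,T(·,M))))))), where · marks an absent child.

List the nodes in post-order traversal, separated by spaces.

Post-order visits the left subtree, then the right subtree, then the node.
At Y: no left child.
At Y: go right to K.
  At K: no left child.
  At K: go right to H.
    At H: no left child.
    At H: go right to C.
      At C: no left child.
      At C: go right to U.
        At U: no left child.
        At U: go right to V.
          At V: no left child.
          At V: go right to T.
            At T: no left child.
            At T: go right to M.
              M is a leaf — visit M.
            Visit T.
          Visit V.
        Visit U.
      Visit C.
    Visit H.
  Visit K.
Visit Y.

M T V U C H K Y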